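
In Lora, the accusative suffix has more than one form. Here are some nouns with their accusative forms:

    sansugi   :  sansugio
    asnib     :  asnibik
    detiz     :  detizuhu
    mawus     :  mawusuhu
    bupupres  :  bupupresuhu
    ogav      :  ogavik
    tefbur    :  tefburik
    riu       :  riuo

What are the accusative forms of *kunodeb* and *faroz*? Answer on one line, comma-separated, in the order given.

The pattern is sibilance of the final sound: -uhu when the stem ends in a sibilant (*detiz*, *mawus*, *bupupres*); -ik when the stem ends in a non-sibilant consonant (*asnib*, *ogav*, *tefbur*); -o when the stem ends in a vowel (*sansugi*, *riu*).
*kunodeb* — final sound /b/ (a non-sibilant consonant) → -ik → *kunodebik*.
Since the final sound of *faroz* is /z/ (a sibilant), it takes -uhu, giving *farozuhu*.

kunodebik, farozuhu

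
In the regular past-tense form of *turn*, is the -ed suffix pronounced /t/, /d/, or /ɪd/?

/d/

The stem *turn* ends in a voiced sound other than /d/.
The -ed suffix is realized as /ɪd/ after /t, d/; as /t/ after other voiceless consonants; and as /d/ after other voiced sounds.
So -ed on *turn* is pronounced /d/.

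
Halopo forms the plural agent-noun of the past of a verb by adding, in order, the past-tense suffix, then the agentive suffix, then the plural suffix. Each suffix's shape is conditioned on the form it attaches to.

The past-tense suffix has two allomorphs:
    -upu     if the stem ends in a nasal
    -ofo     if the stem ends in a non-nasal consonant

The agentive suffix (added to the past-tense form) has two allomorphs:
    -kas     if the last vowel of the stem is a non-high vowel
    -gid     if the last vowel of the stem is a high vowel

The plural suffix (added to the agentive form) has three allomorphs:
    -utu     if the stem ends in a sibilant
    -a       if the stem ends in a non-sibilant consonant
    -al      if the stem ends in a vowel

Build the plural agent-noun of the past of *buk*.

bukofokasutu

The final consonant of *buk* is /k/, which is non-nasal, so the past-tense suffix is -ofo, giving *bukofo*.
The past-tense form *bukofo* — last vowel /o/ (a non-high vowel) → -kas → *bukofokas*.
The final sound of the agentive form *bukofokas* is /s/, which is a sibilant, so the plural suffix is -utu, giving *bukofokasutu*.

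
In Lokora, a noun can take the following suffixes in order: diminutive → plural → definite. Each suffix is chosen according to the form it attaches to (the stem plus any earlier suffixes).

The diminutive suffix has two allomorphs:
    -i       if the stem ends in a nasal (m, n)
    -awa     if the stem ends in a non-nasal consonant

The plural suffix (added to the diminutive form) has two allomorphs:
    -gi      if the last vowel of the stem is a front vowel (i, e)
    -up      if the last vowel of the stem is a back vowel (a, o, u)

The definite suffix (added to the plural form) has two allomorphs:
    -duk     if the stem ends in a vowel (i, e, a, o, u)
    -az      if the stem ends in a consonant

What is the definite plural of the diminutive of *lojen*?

lojenigiduk

Since the final consonant of *lojen* is /n/ (a nasal), it takes -i, giving *lojeni*.
The diminutive form *lojeni* — last vowel /i/ (a front vowel) → -gi → *lojenigi*.
The plural form *lojenigi* — final sound /i/ (a vowel) → -duk → *lojenigiduk*.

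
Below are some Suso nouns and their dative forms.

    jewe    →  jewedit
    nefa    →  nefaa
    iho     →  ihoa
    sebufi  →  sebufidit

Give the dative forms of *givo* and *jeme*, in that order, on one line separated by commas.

givoa, jemedit

The alternation tracks the last vowel of the stem — -dit when the last vowel of the stem is a front vowel (*jewe*, *sebufi*); -a when the last vowel of the stem is a back vowel (*nefa*, *iho*).
*givo* — last vowel /o/ (a back vowel) → -a → *givoa*.
*jeme* — last vowel /e/ (a front vowel) → -dit → *jemedit*.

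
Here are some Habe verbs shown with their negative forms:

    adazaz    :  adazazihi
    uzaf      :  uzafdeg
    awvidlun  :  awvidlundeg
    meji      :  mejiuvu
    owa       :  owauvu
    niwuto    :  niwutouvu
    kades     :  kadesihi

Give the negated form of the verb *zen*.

Looking at the final sound of each stem: -ihi when the stem ends in a sibilant (*adazaz*, *kades*); -deg when the stem ends in a non-sibilant consonant (*uzaf*, *awvidlun*); -uvu when the stem ends in a vowel (*meji*, *owa*, *niwuto*).
*zen* — final sound /n/ (a non-sibilant consonant) → -deg → *zendeg*.

zendeg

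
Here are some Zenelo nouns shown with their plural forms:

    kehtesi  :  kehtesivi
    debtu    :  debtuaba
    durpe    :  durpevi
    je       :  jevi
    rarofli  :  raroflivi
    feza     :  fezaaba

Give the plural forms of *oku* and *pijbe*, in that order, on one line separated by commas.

Looking at the last vowel of each stem: -vi when the last vowel of the stem is a front vowel (*kehtesi*, *durpe*, *je*, *rarofli*); -aba when the last vowel of the stem is a back vowel (*debtu*, *feza*).
Since the last vowel of *oku* is /u/ (a back vowel), it takes -aba, giving *okuaba*.
The last vowel of *pijbe* is /e/, which is a front vowel, so the suffix is -vi, giving *pijbevi*.

okuaba, pijbevi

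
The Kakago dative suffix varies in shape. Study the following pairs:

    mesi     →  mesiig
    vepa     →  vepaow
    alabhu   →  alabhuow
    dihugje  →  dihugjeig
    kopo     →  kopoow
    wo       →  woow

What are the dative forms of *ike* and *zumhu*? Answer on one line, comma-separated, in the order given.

ikeig, zumhuow

Looking at the last vowel of each stem: -ig when the last vowel of the stem is a front vowel (*mesi*, *dihugje*); -ow when the last vowel of the stem is a back vowel (*vepa*, *alabhu*, *kopo*, *wo*).
*ike* — last vowel /e/ (a front vowel) → -ig → *ikeig*.
*zumhu*: last vowel = /u/, a back vowel → -ow → *zumhuow*.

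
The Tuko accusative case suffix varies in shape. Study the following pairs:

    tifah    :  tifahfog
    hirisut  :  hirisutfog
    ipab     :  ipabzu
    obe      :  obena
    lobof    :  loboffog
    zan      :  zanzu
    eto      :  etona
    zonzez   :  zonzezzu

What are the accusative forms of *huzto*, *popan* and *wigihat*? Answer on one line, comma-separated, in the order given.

Looking at the final sound of each stem: -fog when the stem ends in a voiceless consonant (*tifah*, *hirisut*, *lobof*); -zu when the stem ends in a voiced consonant (*ipab*, *zan*, *zonzez*); -na when the stem ends in a vowel (*obe*, *eto*).
The final sound of *huzto* is /o/, which is a vowel, so the suffix is -na, giving *huztona*.
The final sound of *popan* is /n/, which is a voiced consonant, so the suffix is -zu, giving *popanzu*.
*wigihat* — final sound /t/ (a voiceless consonant) → -fog → *wigihatfog*.

huztona, popanzu, wigihatfog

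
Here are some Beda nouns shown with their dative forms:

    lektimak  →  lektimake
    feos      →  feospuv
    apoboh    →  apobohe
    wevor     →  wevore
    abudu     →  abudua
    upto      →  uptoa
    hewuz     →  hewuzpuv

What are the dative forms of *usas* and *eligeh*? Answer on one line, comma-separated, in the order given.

usaspuv, eligehe

The pattern is sibilance of the final sound: -puv when the stem ends in a sibilant (*feos*, *hewuz*); -e when the stem ends in a non-sibilant consonant (*lektimak*, *apoboh*, *wevor*); -a when the stem ends in a vowel (*abudu*, *upto*).
*usas* — final sound /s/ (a sibilant) → -puv → *usaspuv*.
*eligeh* — final sound /h/ (a non-sibilant consonant) → -e → *eligehe*.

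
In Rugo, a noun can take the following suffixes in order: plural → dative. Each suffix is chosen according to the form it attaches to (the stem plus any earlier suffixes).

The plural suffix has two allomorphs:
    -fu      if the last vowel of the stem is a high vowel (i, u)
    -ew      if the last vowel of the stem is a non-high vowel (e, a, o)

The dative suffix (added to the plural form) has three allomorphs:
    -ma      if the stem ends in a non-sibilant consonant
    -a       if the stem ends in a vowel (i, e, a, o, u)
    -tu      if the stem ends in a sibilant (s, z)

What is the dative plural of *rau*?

*rau*: last vowel = /u/, a high vowel → -fu → *raufu*.
Since the final sound of the plural form *raufu* is /u/ (a vowel), it takes -a, giving *raufua*.

raufua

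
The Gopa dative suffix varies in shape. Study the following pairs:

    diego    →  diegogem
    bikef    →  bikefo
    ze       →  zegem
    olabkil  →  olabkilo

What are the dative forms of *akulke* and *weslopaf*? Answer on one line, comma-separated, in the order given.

The suffix is conditioned by the final sound: -o when the stem ends in a consonant (*bikef*, *olabkil*); -gem when the stem ends in a vowel (*diego*, *ze*).
Since the final sound of *akulke* is /e/ (a vowel), it takes -gem, giving *akulkegem*.
The final sound of *weslopaf* is /f/, which is a consonant, so the suffix is -o, giving *weslopafo*.

akulkegem, weslopafo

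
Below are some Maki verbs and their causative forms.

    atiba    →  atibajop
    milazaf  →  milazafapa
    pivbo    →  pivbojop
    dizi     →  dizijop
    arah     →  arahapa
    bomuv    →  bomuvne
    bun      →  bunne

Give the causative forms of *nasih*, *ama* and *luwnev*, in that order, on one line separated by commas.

nasihapa, amajop, luwnevne

The suffix is conditioned by the final sound: -apa when the stem ends in a voiceless consonant (*milazaf*, *arah*); -ne when the stem ends in a voiced consonant (*bomuv*, *bun*); -jop when the stem ends in a vowel (*atiba*, *pivbo*, *dizi*).
The final sound of *nasih* is /h/, which is a voiceless consonant, so the suffix is -apa, giving *nasihapa*.
*ama* — final sound /a/ (a vowel) → -jop → *amajop*.
The final sound of *luwnev* is /v/, which is a voiced consonant, so the suffix is -ne, giving *luwnevne*.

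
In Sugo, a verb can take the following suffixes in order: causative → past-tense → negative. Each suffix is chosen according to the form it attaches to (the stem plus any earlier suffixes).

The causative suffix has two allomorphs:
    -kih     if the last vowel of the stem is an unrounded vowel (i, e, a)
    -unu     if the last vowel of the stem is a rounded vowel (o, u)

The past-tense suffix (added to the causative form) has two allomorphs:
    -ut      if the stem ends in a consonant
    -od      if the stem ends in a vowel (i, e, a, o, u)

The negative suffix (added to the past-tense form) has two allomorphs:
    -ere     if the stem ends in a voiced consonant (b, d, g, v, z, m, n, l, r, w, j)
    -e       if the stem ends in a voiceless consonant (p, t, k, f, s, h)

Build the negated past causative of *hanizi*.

Since the last vowel of *hanizi* is /i/ (an unrounded vowel), it takes -kih, giving *hanizikih*.
The causative form *hanizikih* — final sound /h/ (a consonant) → -ut → *hanizikihut*.
The past-tense form *hanizikihut*: final consonant = /t/, voiceless → -e → *hanizikihute*.

hanizikihute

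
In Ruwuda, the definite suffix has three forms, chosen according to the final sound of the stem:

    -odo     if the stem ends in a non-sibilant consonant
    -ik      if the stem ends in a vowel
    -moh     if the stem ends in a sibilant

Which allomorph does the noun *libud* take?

-odo

Since the final sound of *libud* is /d/ (a non-sibilant consonant), it takes -odo.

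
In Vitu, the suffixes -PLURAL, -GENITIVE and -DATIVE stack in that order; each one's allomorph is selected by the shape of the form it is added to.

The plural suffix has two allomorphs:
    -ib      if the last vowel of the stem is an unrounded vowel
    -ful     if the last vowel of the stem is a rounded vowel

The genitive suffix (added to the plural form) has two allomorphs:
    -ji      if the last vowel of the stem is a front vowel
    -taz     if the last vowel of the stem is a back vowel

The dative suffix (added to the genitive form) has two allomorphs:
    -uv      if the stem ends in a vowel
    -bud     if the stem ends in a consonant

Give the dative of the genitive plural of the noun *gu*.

Since the last vowel of *gu* is /u/ (a rounded vowel), it takes -ful, giving *guful*.
The plural form *guful*: last vowel = /u/, a back vowel → -taz → *gufultaz*.
The genitive form *gufultaz* — final sound /z/ (a consonant) → -bud → *gufultazbud*.

gufultazbud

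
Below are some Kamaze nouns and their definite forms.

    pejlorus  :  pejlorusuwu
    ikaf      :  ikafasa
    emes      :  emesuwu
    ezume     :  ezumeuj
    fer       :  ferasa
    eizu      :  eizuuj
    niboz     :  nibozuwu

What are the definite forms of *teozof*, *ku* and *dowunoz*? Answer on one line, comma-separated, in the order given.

teozofasa, kuuj, dowunozuwu

The pattern is sibilance of the final sound: -uwu when the stem ends in a sibilant (*pejlorus*, *emes*, *niboz*); -asa when the stem ends in a non-sibilant consonant (*ikaf*, *fer*); -uj when the stem ends in a vowel (*ezume*, *eizu*).
Since the final sound of *teozof* is /f/ (a non-sibilant consonant), it takes -asa, giving *teozofasa*.
*ku* — final sound /u/ (a vowel) → -uj → *kuuj*.
The final sound of *dowunoz* is /z/, which is a sibilant, so the suffix is -uwu, giving *dowunozuwu*.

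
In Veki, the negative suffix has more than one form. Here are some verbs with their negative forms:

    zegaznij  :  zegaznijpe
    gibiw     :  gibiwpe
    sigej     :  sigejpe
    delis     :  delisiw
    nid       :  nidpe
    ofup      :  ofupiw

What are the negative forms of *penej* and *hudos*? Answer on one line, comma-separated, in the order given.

The pattern is voicing of the final consonant: -iw when the stem ends in a voiceless consonant (*delis*, *ofup*); -pe when the stem ends in a voiced consonant (*zegaznij*, *gibiw*, *sigej*, *nid*).
Since the final consonant of *penej* is /j/ (voiced), it takes -pe, giving *penejpe*.
*hudos* — final consonant /s/ (voiceless) → -iw → *hudosiw*.

penejpe, hudosiw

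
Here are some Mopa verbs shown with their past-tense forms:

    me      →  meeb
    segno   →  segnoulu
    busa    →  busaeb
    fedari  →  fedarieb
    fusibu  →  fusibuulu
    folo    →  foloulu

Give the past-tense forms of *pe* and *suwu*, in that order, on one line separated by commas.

Looking at the last vowel of each stem: -ulu when the last vowel of the stem is a rounded vowel (*segno*, *fusibu*, *folo*); -eb when the last vowel of the stem is an unrounded vowel (*me*, *busa*, *fedari*).
*pe*: last vowel = /e/, an unrounded vowel → -eb → *peeb*.
*suwu*: last vowel = /u/, a rounded vowel → -ulu → *suwuulu*.

peeb, suwuulu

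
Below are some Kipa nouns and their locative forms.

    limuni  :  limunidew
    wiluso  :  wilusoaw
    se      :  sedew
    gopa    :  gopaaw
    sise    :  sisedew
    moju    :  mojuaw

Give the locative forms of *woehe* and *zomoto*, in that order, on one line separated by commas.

woehedew, zomotoaw

The suffix is conditioned by the last vowel: -dew when the last vowel of the stem is a front vowel (*limuni*, *se*, *sise*); -aw when the last vowel of the stem is a back vowel (*wiluso*, *gopa*, *moju*).
The last vowel of *woehe* is /e/, which is a front vowel, so the suffix is -dew, giving *woehedew*.
*zomoto* — last vowel /o/ (a back vowel) → -aw → *zomotoaw*.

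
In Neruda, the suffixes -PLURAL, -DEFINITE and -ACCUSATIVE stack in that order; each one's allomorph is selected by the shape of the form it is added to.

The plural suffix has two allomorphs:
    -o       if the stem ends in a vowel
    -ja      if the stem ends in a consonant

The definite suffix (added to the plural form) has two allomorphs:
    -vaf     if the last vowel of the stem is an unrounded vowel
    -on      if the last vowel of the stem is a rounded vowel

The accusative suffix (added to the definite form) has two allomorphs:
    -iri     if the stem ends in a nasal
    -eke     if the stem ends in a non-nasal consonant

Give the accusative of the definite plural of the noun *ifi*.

*ifi* — final sound /i/ (a vowel) → -o → *ifio*.
The plural form *ifio*: last vowel = /o/, a rounded vowel → -on → *ifioon*.
The final consonant of the definite form *ifioon* is /n/, which is a nasal, so the accusative suffix is -iri, giving *ifiooniri*.

ifiooniri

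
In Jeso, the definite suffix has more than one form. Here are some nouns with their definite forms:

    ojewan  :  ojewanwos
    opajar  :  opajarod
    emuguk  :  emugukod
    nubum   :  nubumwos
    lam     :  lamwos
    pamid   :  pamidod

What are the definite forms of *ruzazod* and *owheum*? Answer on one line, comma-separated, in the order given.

ruzazodod, owheumwos

The pattern is nasality of the final consonant: -wos when the stem ends in a nasal (*ojewan*, *nubum*, *lam*); -od when the stem ends in a non-nasal consonant (*opajar*, *emuguk*, *pamid*).
The final consonant of *ruzazod* is /d/, which is non-nasal, so the suffix is -od, giving *ruzazodod*.
Since the final consonant of *owheum* is /m/ (a nasal), it takes -wos, giving *owheumwos*.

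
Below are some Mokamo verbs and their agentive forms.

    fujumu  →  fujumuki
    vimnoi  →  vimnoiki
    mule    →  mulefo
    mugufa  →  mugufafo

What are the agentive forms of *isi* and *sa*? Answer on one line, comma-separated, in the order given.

The alternation tracks the last vowel of the stem — -ki when the last vowel of the stem is a high vowel (*fujumu*, *vimnoi*); -fo when the last vowel of the stem is a non-high vowel (*mule*, *mugufa*).
*isi*: last vowel = /i/, a high vowel → -ki → *isiki*.
Since the last vowel of *sa* is /a/ (a non-high vowel), it takes -fo, giving *safo*.

isiki, safo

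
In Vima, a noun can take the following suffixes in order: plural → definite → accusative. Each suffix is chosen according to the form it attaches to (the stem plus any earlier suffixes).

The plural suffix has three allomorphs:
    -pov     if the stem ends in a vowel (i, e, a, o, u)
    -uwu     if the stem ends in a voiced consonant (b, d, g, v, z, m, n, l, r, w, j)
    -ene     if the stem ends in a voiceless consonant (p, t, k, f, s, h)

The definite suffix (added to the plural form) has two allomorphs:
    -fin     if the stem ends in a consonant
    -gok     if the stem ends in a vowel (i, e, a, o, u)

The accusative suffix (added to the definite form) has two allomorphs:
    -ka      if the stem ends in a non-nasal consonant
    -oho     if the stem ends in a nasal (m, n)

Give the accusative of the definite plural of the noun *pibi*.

*pibi*: final sound = /i/, a vowel → -pov → *pibipov*.
The plural form *pibipov* — final sound /v/ (a consonant) → -fin → *pibipovfin*.
The definite form *pibipovfin* — final consonant /n/ (a nasal) → -oho → *pibipovfinoho*.

pibipovfinoho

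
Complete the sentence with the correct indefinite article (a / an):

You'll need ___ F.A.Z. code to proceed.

an

The indefinite article is chosen by the initial *sound* of the following word, not its spelling.
The initialism *F.A.Z.* is read letter by letter; the first letter, F, is pronounced /ɛf/, which begins with a vowel sound.
So the article is *an*: You'll need an F.A.Z. code to proceed.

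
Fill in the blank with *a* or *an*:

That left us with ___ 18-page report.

The indefinite article is chosen by the initial *sound* of the following word, not its spelling.
The number *18* is spoken "eighteen", beginning with /ˌeɪˈtiːn/ — a vowel sound.
So the article is *an*: That left us with an 18-page report.

an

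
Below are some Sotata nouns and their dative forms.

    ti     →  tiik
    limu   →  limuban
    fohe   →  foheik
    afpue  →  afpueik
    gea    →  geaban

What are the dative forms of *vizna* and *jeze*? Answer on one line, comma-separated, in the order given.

viznaban, jezeik

The suffix is conditioned by the last vowel: -ik when the last vowel of the stem is a front vowel (*ti*, *fohe*, *afpue*); -ban when the last vowel of the stem is a back vowel (*limu*, *gea*).
*vizna* — last vowel /a/ (a back vowel) → -ban → *viznaban*.
Since the last vowel of *jeze* is /e/ (a front vowel), it takes -ik, giving *jezeik*.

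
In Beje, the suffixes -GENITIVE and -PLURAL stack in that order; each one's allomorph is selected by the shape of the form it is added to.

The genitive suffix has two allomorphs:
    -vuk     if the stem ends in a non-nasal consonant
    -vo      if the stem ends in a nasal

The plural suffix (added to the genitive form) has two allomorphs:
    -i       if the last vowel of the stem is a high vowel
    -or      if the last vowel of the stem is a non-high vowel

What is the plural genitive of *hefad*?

hefadvuki

*hefad*: final consonant = /d/, non-nasal → -vuk → *hefadvuk*.
The last vowel of the genitive form *hefadvuk* is /u/, which is a high vowel, so the plural suffix is -i, giving *hefadvuki*.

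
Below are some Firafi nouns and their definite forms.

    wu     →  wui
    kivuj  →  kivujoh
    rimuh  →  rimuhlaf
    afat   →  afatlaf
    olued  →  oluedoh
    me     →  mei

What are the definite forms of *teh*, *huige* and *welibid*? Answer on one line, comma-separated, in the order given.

tehlaf, huigei, welibidoh

The pattern is voicing of the final sound: -laf when the stem ends in a voiceless consonant (*rimuh*, *afat*); -oh when the stem ends in a voiced consonant (*kivuj*, *olued*); -i when the stem ends in a vowel (*wu*, *me*).
*teh*: final sound = /h/, a voiceless consonant → -laf → *tehlaf*.
*huige* — final sound /e/ (a vowel) → -i → *huigei*.
*welibid* — final sound /d/ (a voiced consonant) → -oh → *welibidoh*.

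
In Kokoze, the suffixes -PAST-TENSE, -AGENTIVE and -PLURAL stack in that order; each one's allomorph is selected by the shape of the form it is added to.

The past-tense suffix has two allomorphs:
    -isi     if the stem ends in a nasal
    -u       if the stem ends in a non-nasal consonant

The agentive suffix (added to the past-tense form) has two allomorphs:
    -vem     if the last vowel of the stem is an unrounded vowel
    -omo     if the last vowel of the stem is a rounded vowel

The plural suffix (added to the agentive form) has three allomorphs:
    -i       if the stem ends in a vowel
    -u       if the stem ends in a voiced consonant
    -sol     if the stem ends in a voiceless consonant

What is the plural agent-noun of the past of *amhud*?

amhuduomoi

Since the final consonant of *amhud* is /d/ (non-nasal), it takes -u, giving *amhudu*.
The past-tense form *amhudu*: last vowel = /u/, a rounded vowel → -omo → *amhuduomo*.
The final sound of the agentive form *amhuduomo* is /o/, which is a vowel, so the plural suffix is -i, giving *amhuduomoi*.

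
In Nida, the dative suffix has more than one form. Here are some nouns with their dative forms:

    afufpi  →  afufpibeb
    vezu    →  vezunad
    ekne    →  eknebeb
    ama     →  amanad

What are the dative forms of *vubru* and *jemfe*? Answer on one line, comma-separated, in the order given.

vubrunad, jemfebeb

The pattern is front/back vowel harmony: -beb when the last vowel of the stem is a front vowel (*afufpi*, *ekne*); -nad when the last vowel of the stem is a back vowel (*vezu*, *ama*).
*vubru*: last vowel = /u/, a back vowel → -nad → *vubrunad*.
*jemfe*: last vowel = /e/, a front vowel → -beb → *jemfebeb*.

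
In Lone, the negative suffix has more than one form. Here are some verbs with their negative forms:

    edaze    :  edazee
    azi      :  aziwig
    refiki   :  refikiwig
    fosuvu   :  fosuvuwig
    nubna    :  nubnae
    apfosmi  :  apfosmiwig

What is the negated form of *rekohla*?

Looking at the last vowel of each stem: -wig when the last vowel of the stem is a high vowel (*azi*, *refiki*, *fosuvu*, *apfosmi*); -e when the last vowel of the stem is a non-high vowel (*edaze*, *nubna*).
*rekohla* — last vowel /a/ (a non-high vowel) → -e → *rekohlae*.

rekohlae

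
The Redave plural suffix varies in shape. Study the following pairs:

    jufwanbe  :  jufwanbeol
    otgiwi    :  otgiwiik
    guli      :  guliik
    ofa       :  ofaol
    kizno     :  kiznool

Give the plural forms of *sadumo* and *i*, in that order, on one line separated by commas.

Looking at the last vowel of each stem: -ik when the last vowel of the stem is a high vowel (*otgiwi*, *guli*); -ol when the last vowel of the stem is a non-high vowel (*jufwanbe*, *ofa*, *kizno*).
The last vowel of *sadumo* is /o/, which is a non-high vowel, so the suffix is -ol, giving *sadumool*.
The last vowel of *i* is /i/, which is a high vowel, so the suffix is -ik, giving *iik*.

sadumool, iik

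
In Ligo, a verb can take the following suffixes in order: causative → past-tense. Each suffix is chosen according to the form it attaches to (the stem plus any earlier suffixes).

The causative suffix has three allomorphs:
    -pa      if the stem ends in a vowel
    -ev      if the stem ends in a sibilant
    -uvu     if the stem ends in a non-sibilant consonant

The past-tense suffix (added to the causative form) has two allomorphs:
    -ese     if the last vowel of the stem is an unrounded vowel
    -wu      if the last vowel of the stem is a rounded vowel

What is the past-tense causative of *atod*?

atoduvuwu

Since the final sound of *atod* is /d/ (a non-sibilant consonant), it takes -uvu, giving *atoduvu*.
The causative form *atoduvu*: last vowel = /u/, a rounded vowel → -wu → *atoduvuwu*.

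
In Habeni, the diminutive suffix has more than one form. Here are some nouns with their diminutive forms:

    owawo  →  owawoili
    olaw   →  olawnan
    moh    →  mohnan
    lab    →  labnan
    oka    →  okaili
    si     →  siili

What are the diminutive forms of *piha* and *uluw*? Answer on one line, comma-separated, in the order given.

pihaili, uluwnan

The alternation tracks the final sound of the stem — -nan when the stem ends in a consonant (*olaw*, *moh*, *lab*); -ili when the stem ends in a vowel (*owawo*, *oka*, *si*).
*piha* — final sound /a/ (a vowel) → -ili → *pihaili*.
Since the final sound of *uluw* is /w/ (a consonant), it takes -nan, giving *uluwnan*.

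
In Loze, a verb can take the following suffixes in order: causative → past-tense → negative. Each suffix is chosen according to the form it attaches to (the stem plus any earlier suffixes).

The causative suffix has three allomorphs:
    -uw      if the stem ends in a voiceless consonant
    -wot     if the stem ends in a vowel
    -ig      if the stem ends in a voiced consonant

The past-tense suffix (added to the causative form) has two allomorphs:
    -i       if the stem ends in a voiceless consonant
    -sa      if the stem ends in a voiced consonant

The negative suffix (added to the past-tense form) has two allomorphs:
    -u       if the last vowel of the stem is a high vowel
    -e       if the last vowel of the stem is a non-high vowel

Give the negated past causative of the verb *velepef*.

velepefuwsae

The final sound of *velepef* is /f/, which is a voiceless consonant, so the causative suffix is -uw, giving *velepefuw*.
Since the final consonant of the causative form *velepefuw* is /w/ (voiced), it takes -sa, giving *velepefuwsa*.
Since the last vowel of the past-tense form *velepefuwsa* is /a/ (a non-high vowel), it takes -e, giving *velepefuwsae*.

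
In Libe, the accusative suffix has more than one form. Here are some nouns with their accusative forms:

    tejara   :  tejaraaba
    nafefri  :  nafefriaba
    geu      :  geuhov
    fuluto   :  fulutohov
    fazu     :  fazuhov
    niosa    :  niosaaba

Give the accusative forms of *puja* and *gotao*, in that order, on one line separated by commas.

pujaaba, gotaohov

The suffix is conditioned by the last vowel: -hov when the last vowel of the stem is a rounded vowel (*geu*, *fuluto*, *fazu*); -aba when the last vowel of the stem is an unrounded vowel (*tejara*, *nafefri*, *niosa*).
The last vowel of *puja* is /a/, which is an unrounded vowel, so the suffix is -aba, giving *pujaaba*.
*gotao*: last vowel = /o/, a rounded vowel → -hov → *gotaohov*.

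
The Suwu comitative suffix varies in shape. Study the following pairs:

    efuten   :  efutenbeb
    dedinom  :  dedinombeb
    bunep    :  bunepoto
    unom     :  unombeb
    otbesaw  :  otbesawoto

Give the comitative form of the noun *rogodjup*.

rogodjupoto

The alternation tracks the final consonant of the stem — -beb when the stem ends in a nasal (*efuten*, *dedinom*, *unom*); -oto when the stem ends in a non-nasal consonant (*bunep*, *otbesaw*).
*rogodjup* — final consonant /p/ (non-nasal) → -oto → *rogodjupoto*.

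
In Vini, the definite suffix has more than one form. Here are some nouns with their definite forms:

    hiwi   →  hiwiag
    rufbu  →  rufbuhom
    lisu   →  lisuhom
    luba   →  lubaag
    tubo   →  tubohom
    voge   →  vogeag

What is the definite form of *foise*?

The suffix is conditioned by the last vowel: -hom when the last vowel of the stem is a rounded vowel (*rufbu*, *lisu*, *tubo*); -ag when the last vowel of the stem is an unrounded vowel (*hiwi*, *luba*, *voge*).
The last vowel of *foise* is /e/, which is an unrounded vowel, so the suffix is -ag, giving *foiseag*.

foiseag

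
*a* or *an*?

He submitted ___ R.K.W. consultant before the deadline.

The indefinite article is chosen by the initial *sound* of the following word, not its spelling.
The initialism *R.K.W.* is read letter by letter; the first letter, R, is pronounced /ɑr/, which begins with a vowel sound.
So the article is *an*: He submitted an R.K.W. consultant before the deadline.

an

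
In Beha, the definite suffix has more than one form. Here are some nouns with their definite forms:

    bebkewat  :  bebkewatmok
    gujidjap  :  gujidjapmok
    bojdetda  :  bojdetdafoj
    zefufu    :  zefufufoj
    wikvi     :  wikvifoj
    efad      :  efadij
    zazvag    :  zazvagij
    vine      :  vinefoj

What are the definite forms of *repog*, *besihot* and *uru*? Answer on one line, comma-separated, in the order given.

The pattern is voicing of the final sound: -mok when the stem ends in a voiceless consonant (*bebkewat*, *gujidjap*); -ij when the stem ends in a voiced consonant (*efad*, *zazvag*); -foj when the stem ends in a vowel (*bojdetda*, *zefufu*, *wikvi*, *vine*).
*repog* — final sound /g/ (a voiced consonant) → -ij → *repogij*.
Since the final sound of *besihot* is /t/ (a voiceless consonant), it takes -mok, giving *besihotmok*.
*uru*: final sound = /u/, a vowel → -foj → *urufoj*.

repogij, besihotmok, urufoj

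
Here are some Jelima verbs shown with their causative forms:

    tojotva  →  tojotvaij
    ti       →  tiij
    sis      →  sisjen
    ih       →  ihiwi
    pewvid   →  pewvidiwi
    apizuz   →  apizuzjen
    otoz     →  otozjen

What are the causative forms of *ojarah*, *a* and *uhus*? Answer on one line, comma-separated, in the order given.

ojarahiwi, aij, uhusjen

The alternation tracks the final sound of the stem — -jen when the stem ends in a sibilant (*sis*, *apizuz*, *otoz*); -iwi when the stem ends in a non-sibilant consonant (*ih*, *pewvid*); -ij when the stem ends in a vowel (*tojotva*, *ti*).
*ojarah* — final sound /h/ (a non-sibilant consonant) → -iwi → *ojarahiwi*.
*a* — final sound /a/ (a vowel) → -ij → *aij*.
*uhus*: final sound = /s/, a sibilant → -jen → *uhusjen*.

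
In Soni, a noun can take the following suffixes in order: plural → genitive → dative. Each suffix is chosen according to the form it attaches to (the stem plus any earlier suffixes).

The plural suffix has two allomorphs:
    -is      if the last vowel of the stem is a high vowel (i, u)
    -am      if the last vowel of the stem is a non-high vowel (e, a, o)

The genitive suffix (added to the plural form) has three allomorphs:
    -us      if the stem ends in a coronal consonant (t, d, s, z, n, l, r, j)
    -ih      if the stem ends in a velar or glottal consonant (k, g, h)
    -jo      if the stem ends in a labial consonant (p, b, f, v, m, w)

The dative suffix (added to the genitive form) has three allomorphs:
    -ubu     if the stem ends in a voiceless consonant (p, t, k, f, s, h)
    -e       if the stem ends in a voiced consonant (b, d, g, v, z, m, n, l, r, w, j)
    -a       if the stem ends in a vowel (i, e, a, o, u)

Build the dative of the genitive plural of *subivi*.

Since the last vowel of *subivi* is /i/ (a high vowel), it takes -is, giving *subiviis*.
The plural form *subiviis*: final consonant = /s/, coronal → -us → *subiviisus*.
Since the final sound of the genitive form *subiviisus* is /s/ (a voiceless consonant), it takes -ubu, giving *subiviisusubu*.

subiviisusubu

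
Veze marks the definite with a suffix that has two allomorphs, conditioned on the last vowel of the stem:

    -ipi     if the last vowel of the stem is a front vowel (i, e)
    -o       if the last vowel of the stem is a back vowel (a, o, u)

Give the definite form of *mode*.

The last vowel of *mode* is /e/, which is a front vowel, so the suffix is -ipi, giving *modeipi*.

modeipi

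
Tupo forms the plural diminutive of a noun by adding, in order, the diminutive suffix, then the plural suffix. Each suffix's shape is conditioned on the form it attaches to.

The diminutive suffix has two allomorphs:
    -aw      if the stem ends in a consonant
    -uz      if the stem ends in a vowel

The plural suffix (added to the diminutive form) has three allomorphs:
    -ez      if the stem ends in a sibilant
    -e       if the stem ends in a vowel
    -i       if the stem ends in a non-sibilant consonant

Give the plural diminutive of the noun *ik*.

*ik* — final sound /k/ (a consonant) → -aw → *ikaw*.
The final sound of the diminutive form *ikaw* is /w/, which is a non-sibilant consonant, so the plural suffix is -i, giving *ikawi*.

ikawi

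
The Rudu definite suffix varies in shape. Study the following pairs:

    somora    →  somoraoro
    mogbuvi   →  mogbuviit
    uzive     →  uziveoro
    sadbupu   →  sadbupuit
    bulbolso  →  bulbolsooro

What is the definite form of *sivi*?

The pattern is height harmony: -it when the last vowel of the stem is a high vowel (*mogbuvi*, *sadbupu*); -oro when the last vowel of the stem is a non-high vowel (*somora*, *uzive*, *bulbolso*).
The last vowel of *sivi* is /i/, which is a high vowel, so the suffix is -it, giving *siviit*.

siviit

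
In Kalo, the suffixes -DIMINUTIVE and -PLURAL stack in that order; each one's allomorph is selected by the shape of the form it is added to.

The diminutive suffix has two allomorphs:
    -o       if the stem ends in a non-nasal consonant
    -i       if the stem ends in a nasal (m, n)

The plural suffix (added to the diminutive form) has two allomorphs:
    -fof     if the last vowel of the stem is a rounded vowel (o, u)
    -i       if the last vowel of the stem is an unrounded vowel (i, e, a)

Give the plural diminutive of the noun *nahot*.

*nahot* — final consonant /t/ (non-nasal) → -o → *nahoto*.
The diminutive form *nahoto*: last vowel = /o/, a rounded vowel → -fof → *nahotofof*.

nahotofof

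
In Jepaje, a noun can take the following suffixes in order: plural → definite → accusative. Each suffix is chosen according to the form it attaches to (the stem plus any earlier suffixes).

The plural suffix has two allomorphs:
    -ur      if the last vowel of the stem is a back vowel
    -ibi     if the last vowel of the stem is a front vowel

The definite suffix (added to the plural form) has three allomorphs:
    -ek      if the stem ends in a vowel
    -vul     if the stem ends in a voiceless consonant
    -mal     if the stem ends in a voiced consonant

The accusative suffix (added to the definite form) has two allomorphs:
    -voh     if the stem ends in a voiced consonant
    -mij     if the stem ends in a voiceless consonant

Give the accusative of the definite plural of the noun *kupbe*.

*kupbe* — last vowel /e/ (a front vowel) → -ibi → *kupbeibi*.
The final sound of the plural form *kupbeibi* is /i/, which is a vowel, so the definite suffix is -ek, giving *kupbeibiek*.
The definite form *kupbeibiek* — final consonant /k/ (voiceless) → -mij → *kupbeibiekmij*.

kupbeibiekmij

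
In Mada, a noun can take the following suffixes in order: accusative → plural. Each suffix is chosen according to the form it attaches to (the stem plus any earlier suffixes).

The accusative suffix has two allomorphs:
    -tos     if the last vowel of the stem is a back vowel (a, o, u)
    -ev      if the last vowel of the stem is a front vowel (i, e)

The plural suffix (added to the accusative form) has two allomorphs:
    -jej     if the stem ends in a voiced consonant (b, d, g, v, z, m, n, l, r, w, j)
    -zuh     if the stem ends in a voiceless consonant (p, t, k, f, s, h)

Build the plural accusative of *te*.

Since the last vowel of *te* is /e/ (a front vowel), it takes -ev, giving *teev*.
The accusative form *teev* — final consonant /v/ (voiced) → -jej → *teevjej*.

teevjej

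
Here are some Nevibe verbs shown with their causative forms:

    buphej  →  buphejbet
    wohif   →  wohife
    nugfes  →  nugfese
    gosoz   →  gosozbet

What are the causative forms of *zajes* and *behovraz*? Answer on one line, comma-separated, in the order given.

Looking at the final consonant of each stem: -e when the stem ends in a voiceless consonant (*wohif*, *nugfes*); -bet when the stem ends in a voiced consonant (*buphej*, *gosoz*).
*zajes* — final consonant /s/ (voiceless) → -e → *zajese*.
*behovraz*: final consonant = /z/, voiced → -bet → *behovrazbet*.

zajese, behovrazbet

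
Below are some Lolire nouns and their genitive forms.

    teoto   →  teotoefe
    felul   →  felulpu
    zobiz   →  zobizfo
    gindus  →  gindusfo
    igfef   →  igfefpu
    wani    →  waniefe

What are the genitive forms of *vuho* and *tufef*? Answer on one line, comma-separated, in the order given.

The pattern is sibilance of the final sound: -fo when the stem ends in a sibilant (*zobiz*, *gindus*); -pu when the stem ends in a non-sibilant consonant (*felul*, *igfef*); -efe when the stem ends in a vowel (*teoto*, *wani*).
The final sound of *vuho* is /o/, which is a vowel, so the suffix is -efe, giving *vuhoefe*.
*tufef*: final sound = /f/, a non-sibilant consonant → -pu → *tufefpu*.

vuhoefe, tufefpu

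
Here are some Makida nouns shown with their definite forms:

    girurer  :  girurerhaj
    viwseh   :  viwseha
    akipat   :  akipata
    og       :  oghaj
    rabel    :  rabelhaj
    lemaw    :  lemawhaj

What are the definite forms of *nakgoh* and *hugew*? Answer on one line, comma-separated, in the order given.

nakgoha, hugewhaj

The pattern is voicing of the final consonant: -a when the stem ends in a voiceless consonant (*viwseh*, *akipat*); -haj when the stem ends in a voiced consonant (*girurer*, *og*, *rabel*, *lemaw*).
The final consonant of *nakgoh* is /h/, which is voiceless, so the suffix is -a, giving *nakgoha*.
The final consonant of *hugew* is /w/, which is voiced, so the suffix is -haj, giving *hugewhaj*.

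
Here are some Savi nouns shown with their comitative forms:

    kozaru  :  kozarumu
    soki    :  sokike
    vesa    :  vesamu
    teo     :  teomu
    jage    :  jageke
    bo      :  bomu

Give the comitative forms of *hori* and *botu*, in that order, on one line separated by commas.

horike, botumu

The alternation tracks the last vowel of the stem — -ke when the last vowel of the stem is a front vowel (*soki*, *jage*); -mu when the last vowel of the stem is a back vowel (*kozaru*, *vesa*, *teo*, *bo*).
*hori* — last vowel /i/ (a front vowel) → -ke → *horike*.
The last vowel of *botu* is /u/, which is a back vowel, so the suffix is -mu, giving *botumu*.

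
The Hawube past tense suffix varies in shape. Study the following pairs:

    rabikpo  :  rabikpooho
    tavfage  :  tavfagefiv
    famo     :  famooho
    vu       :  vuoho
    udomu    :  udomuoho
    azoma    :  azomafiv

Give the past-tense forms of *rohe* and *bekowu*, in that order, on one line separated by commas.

rohefiv, bekowuoho

The suffix is conditioned by the last vowel: -oho when the last vowel of the stem is a rounded vowel (*rabikpo*, *famo*, *vu*, *udomu*); -fiv when the last vowel of the stem is an unrounded vowel (*tavfage*, *azoma*).
*rohe* — last vowel /e/ (an unrounded vowel) → -fiv → *rohefiv*.
The last vowel of *bekowu* is /u/, which is a rounded vowel, so the suffix is -oho, giving *bekowuoho*.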